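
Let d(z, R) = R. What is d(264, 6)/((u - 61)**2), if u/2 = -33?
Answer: 6/16129 ≈ 0.00037200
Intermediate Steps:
u = -66 (u = 2*(-33) = -66)
d(264, 6)/((u - 61)**2) = 6/((-66 - 61)**2) = 6/((-127)**2) = 6/16129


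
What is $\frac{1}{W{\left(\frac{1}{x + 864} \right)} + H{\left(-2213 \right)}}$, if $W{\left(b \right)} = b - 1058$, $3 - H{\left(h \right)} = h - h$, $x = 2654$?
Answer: $- \frac{3518}{3711489} \approx -0.00094787$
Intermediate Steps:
$H{\left(h \right)} = 3$ ($H{\left(h \right)} = 3 - \left(h - h\right) = 3 - 0 = 3 + 0 = 3$)
$W{\left(b \right)} = -1058 + b$ ($W{\left(b \right)} = b - 1058 = -1058 + b$)
$\frac{1}{W{\left(\frac{1}{x + 864} \right)} + H{\left(-2213 \right)}} = \frac{1}{\left(-1058 + \frac{1}{2654 + 864}\right) + 3} = \frac{1}{\left(-1058 + \frac{1}{3518}\right) + 3} = \frac{1}{- \frac{3722043}{3518} + 3} = \frac{1}{- \frac{3711489}{3518}} = - \frac{3518}{3711489}$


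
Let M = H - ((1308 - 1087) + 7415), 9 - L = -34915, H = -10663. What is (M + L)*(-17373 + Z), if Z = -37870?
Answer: -918414875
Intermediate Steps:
L = 34924 (L = 9 - 1*(-34915) = 9 + 34915 = 34924)
M = -18299 (M = -10663 - ((1308 - 1087) + 7415) = -10663 - (221 + 7415) = -10663 - 1*7636 = -10663 - 7636 = -18299)
(M + L)*(-17373 + Z) = (-18299 + 34924)*(-17373 - 37870) = 16625*(-55243) = -918414875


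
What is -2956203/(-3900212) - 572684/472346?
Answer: -59802739055/131589252668 ≈ -0.45447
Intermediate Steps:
-2956203/(-3900212) - 572684/472346 = -2956203*(-1/3900212) - 572684*1/472346 = 2956203/3900212 - 40906/33739 = -59802739055/131589252668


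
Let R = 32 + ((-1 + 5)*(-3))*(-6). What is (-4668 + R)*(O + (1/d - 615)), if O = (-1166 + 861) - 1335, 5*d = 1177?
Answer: 12113449320/1177 ≈ 1.0292e+7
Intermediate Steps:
d = 1177/5 (d = (⅕)*1177 = 1177/5 ≈ 235.40)
R = 104 (R = 32 + (4*(-3))*(-6) = 32 - 12*(-6) = 32 + 72 = 104)
O = -1640 (O = -305 - 1335 = -1640)
(-4668 + R)*(O + (1/d - 615)) = (-4668 + 104)*(-1640 + (1/(1177/5) - 615)) = -4564*(-1640 + (5/1177 - 615)) = -4564*(-1640 - 723850/1177) = -4564*(-2654130/1177) = 12113449320/1177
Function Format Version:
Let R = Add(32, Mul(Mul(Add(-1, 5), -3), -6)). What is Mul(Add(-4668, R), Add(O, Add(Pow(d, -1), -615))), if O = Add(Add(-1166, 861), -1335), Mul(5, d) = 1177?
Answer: Rational(12113449320, 1177) ≈ 1.0292e+7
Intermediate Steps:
d = Rational(1177, 5) (d = Mul(Rational(1, 5), 1177) = Rational(1177, 5) ≈ 235.40)
R = 104 (R = Add(32, Mul(Mul(4, -3), -6)) = Add(32, Mul(-12, -6)) = Add(32, 72) = 104)
O = -1640 (O = Add(-305, -1335) = -1640)
Mul(Add(-4668, R), Add(O, Add(Pow(d, -1), -615))) = Mul(Add(-4668, 104), Add(-1640, Add(Pow(Rational(1177, 5), -1), -615))) = Mul(-4564, Add(-1640, Add(Rational(5, 1177), -615))) = Mul(-4564, Add(-1640, Rational(-723850, 1177))) = Mul(-4564, Rational(-2654130, 1177)) = Rational(12113449320, 1177)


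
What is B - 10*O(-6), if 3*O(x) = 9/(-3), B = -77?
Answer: -67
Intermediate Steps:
O(x) = -1 (O(x) = (9/(-3))/3 = (9*(-⅓))/3 = (⅓)*(-3) = -1)
B - 10*O(-6) = -77 - 10*(-1) = -77 + 10 = -67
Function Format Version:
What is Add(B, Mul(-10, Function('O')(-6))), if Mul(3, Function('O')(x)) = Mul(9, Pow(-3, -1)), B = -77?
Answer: -67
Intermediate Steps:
Function('O')(x) = -1 (Function('O')(x) = Mul(Rational(1, 3), Mul(9, Pow(-3, -1))) = Mul(Rational(1, 3), Mul(9, Rational(-1, 3))) = Mul(Rational(1, 3), -3) = -1)
Add(B, Mul(-10, Function('O')(-6))) = Add(-77, Mul(-10, -1)) = Add(-77, 10) = -67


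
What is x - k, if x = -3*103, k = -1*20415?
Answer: 20106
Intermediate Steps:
k = -20415
x = -309
x - k = -309 - 1*(-20415) = -309 + 20415 = 20106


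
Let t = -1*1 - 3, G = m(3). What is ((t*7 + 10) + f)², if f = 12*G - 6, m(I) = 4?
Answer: 576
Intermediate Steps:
G = 4
t = -4 (t = -1 - 3 = -4)
f = 42 (f = 12*4 - 6 = 48 - 6 = 42)
((t*7 + 10) + f)² = ((-4*7 + 10) + 42)² = ((-28 + 10) + 42)² = (-18 + 42)² = 24² = 576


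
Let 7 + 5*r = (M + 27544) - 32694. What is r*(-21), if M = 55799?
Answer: -1063482/5 ≈ -2.1270e+5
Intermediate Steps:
r = 50642/5 (r = -7/5 + ((55799 + 27544) - 32694)/5 = -7/5 + (83343 - 32694)/5 = -7/5 + (⅕)*50649 = -7/5 + 50649/5 = 50642/5 ≈ 10128.)
r*(-21) = (50642/5)*(-21) = -1063482/5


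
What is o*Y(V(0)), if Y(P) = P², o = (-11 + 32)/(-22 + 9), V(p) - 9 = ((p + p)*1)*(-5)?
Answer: -1701/13 ≈ -130.85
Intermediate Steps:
V(p) = 9 - 10*p (V(p) = 9 + ((p + p)*1)*(-5) = 9 + ((2*p)*1)*(-5) = 9 + (2*p)*(-5) = 9 - 10*p)
o = -21/13 (o = 21/(-13) = 21*(-1/13) = -21/13 ≈ -1.6154)
o*Y(V(0)) = -21*(9 - 10*0)²/13 = -21*(9 + 0)²/13 = -21/13*9² = -21/13*81 = -1701/13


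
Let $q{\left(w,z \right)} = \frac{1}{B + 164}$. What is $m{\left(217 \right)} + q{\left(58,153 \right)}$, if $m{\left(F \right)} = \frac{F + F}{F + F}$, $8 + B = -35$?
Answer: $\frac{122}{121} \approx 1.0083$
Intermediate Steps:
$B = -43$ ($B = -8 - 35 = -43$)
$m{\left(F \right)} = 1$ ($m{\left(F \right)} = \frac{2 F}{2 F} = 2 F \frac{1}{2 F} = 1$)
$q{\left(w,z \right)} = \frac{1}{121}$ ($q{\left(w,z \right)} = \frac{1}{-43 + 164} = \frac{1}{121}$)
$m{\left(217 \right)} + q{\left(58,153 \right)} = 1 + \frac{1}{121} = \frac{122}{121}$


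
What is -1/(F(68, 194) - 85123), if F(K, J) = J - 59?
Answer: 1/84988 ≈ 1.1766e-5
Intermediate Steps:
F(K, J) = -59 + J
-1/(F(68, 194) - 85123) = -1/((-59 + 194) - 85123) = -1/(135 - 85123) = -1/(-84988) = -1*(-1/84988) = 1/84988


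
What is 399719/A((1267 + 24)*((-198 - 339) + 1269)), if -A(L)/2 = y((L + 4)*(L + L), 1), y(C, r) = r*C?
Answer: -399719/3572205840768 ≈ -1.1190e-7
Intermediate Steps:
y(C, r) = C*r
A(L) = -4*L*(4 + L) (A(L) = -2*(L + 4)*(L + L) = -2*(4 + L)*(2*L) = -2*2*L*(4 + L) = -4*L*(4 + L))
399719/A((1267 + 24)*((-198 - 339) + 1269)) = 399719/((-4*(1267 + 24)*((-198 - 339) + 1269)*(4 + (1267 + 24)*((-198 - 339) + 1269)))) = 399719/((-4*1291*(-537 + 1269)*(4 + 1291*(-537 + 1269)))) = 399719/((-4*1291*732*(4 + 1291*732))) = 399719/((-4*945012*(4 + 945012))) = 399719/((-4*945012*945016)) = 399719/(-3572205840768) = 399719*(-1/3572205840768) = -399719/3572205840768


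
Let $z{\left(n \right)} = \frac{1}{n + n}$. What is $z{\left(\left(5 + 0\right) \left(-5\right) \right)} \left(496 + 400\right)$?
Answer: $- \frac{448}{25} \approx -17.92$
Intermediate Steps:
$z{\left(n \right)} = \frac{1}{2 n}$
$z{\left(\left(5 + 0\right) \left(-5\right) \right)} \left(496 + 400\right) = \frac{1}{2 \left(5 + 0\right) \left(-5\right)} \left(496 + 400\right) = \frac{1}{2 \cdot 5 \left(-5\right)} 896 = \frac{1}{2 \left(-25\right)} 896 = \frac{1}{2} \left(- \frac{1}{25}\right) 896 = \left(- \frac{1}{50}\right) 896 = - \frac{448}{25}$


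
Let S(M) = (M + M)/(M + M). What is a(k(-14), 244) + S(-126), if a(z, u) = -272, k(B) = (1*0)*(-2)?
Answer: -271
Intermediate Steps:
k(B) = 0 (k(B) = 0*(-2) = 0)
S(M) = 1 (S(M) = (2*M)/((2*M)) = (2*M)*(1/(2*M)) = 1)
a(k(-14), 244) + S(-126) = -272 + 1 = -271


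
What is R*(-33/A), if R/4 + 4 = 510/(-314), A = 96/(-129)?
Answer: -1252977/1256 ≈ -997.59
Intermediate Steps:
A = -32/43 (A = 96*(-1/129) = -32/43 ≈ -0.74419)
R = -3532/157 (R = -16 + 4*(510/(-314)) = -16 + 4*(510*(-1/314)) = -16 + 4*(-255/157) = -16 - 1020/157 = -3532/157 ≈ -22.497)
R*(-33/A) = -(-116556)/(157*(-32/43)) = -(-116556)*(-43)/(157*32) = -3532/157*1419/32 = -1252977/1256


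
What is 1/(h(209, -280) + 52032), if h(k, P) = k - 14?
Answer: 1/52227 ≈ 1.9147e-5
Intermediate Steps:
h(k, P) = -14 + k
1/(h(209, -280) + 52032) = 1/((-14 + 209) + 52032) = 1/(195 + 52032) = 1/52227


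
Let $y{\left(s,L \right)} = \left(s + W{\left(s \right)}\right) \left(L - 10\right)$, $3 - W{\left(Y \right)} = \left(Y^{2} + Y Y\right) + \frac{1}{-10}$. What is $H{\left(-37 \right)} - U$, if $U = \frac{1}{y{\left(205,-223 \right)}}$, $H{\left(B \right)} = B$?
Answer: $- \frac{7228010209}{195351627} \approx -37.0$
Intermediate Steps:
$W{\left(Y \right)} = \frac{31}{10} - 2 Y^{2}$ ($W{\left(Y \right)} = 3 - \left(\left(Y^{2} + Y Y\right) + \frac{1}{-10}\right) = 3 - \left(\left(Y^{2} + Y^{2}\right) - \frac{1}{10}\right) = 3 - \left(2 Y^{2} - \frac{1}{10}\right) = 3 - \left(- \frac{1}{10} + 2 Y^{2}\right) = \frac{31}{10} - 2 Y^{2}$)
$y{\left(s,L \right)} = \left(-10 + L\right) \left(\frac{31}{10} + s - 2 s^{2}\right)$ ($y{\left(s,L \right)} = \left(s - \left(- \frac{31}{10} + 2 s^{2}\right)\right) \left(L - 10\right) = \left(\frac{31}{10} + s - 2 s^{2}\right) \left(-10 + L\right) = \left(-10 + L\right) \left(\frac{31}{10} + s - 2 s^{2}\right)$)
$U = \frac{10}{195351627}$ ($U = \frac{1}{-31 - 2050 + 20 \cdot 205^{2} - 45715 - - \frac{223 \left(-31 + 20 \cdot 205^{2}\right)}{10}} = \frac{1}{-31 - 2050 + 20 \cdot 42025 - 45715 - - \frac{223 \left(-31 + 20 \cdot 42025\right)}{10}} = \frac{1}{-31 - 2050 + 840500 - 45715 - - \frac{223 \left(-31 + 840500\right)}{10}} = \frac{1}{-31 - 2050 + 840500 - 45715 - \left(- \frac{223}{10}\right) 840469} = \frac{1}{-31 - 2050 + 840500 - 45715 + \frac{187424587}{10}} = \frac{1}{\frac{195351627}{10}} = \frac{10}{195351627} \approx 5.119 \cdot 10^{-8}$)
$H{\left(-37 \right)} - U = -37 - \frac{10}{195351627} = - \frac{7228010209}{195351627}$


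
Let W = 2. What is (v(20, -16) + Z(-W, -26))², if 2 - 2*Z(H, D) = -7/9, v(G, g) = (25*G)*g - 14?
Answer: 20801427529/324 ≈ 6.4202e+7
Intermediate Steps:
v(G, g) = -14 + 25*G*g (v(G, g) = 25*G*g - 14 = -14 + 25*G*g)
Z(H, D) = 25/18 (Z(H, D) = 1 - (-7)/(2*9) = 1 - ½*(-7/9) = 1 + 7/18 = 25/18)
(v(20, -16) + Z(-W, -26))² = ((-14 + 25*20*(-16)) + 25/18)² = ((-14 - 8000) + 25/18)² = (-8014 + 25/18)² = (-144227/18)² = 20801427529/324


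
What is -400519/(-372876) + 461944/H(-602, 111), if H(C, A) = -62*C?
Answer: 955085725/71006244 ≈ 13.451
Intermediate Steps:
-400519/(-372876) + 461944/H(-602, 111) = -400519/(-372876) + 461944/((-62*(-602))) = -400519*(-1/372876) + 461944/37324 = 57217/53268 + 461944*(1/37324) = 57217/53268 + 16498/1333 = 955085725/71006244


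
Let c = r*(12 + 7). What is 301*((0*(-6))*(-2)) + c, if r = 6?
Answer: 114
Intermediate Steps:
c = 114 (c = 6*(12 + 7) = 6*19 = 114)
301*((0*(-6))*(-2)) + c = 301*((0*(-6))*(-2)) + 114 = 301*(0*(-2)) + 114 = 301*0 + 114 = 0 + 114 = 114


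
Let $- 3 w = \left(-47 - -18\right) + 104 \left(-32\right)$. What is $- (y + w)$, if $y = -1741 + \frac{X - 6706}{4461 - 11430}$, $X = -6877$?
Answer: $\frac{4321135}{6969} \approx 620.05$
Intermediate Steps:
$w = 1119$ ($w = - \frac{\left(-47 - -18\right) + 104 \left(-32\right)}{3} = - \frac{\left(-47 + 18\right) - 3328}{3} = - \frac{-29 - 3328}{3} = \left(- \frac{1}{3}\right) \left(-3357\right) = 1119$)
$y = - \frac{12119446}{6969}$ ($y = -1741 + \frac{-6877 - 6706}{4461 - 11430} = -1741 - \frac{13583}{-6969} = -1741 - - \frac{13583}{6969} = -1741 + \frac{13583}{6969} = - \frac{12119446}{6969} \approx -1739.1$)
$- (y + w) = - (- \frac{12119446}{6969} + 1119) = \left(-1\right) \left(- \frac{4321135}{6969}\right) = \frac{4321135}{6969}$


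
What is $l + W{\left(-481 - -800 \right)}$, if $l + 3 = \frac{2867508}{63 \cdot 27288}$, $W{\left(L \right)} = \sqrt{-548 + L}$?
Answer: $- \frac{3029}{2274} + i \sqrt{229} \approx -1.332 + 15.133 i$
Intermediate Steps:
$l = - \frac{3029}{2274}$ ($l = -3 + \frac{2867508}{63 \cdot 27288} = -3 + \frac{2867508}{1719144} = -3 + 2867508 \cdot \frac{1}{1719144} = -3 + \frac{3793}{2274} = - \frac{3029}{2274} \approx -1.332$)
$l + W{\left(-481 - -800 \right)} = - \frac{3029}{2274} + \sqrt{-548 - -319} = - \frac{3029}{2274} + \sqrt{-548 + \left(-481 + 800\right)} = - \frac{3029}{2274} + \sqrt{-548 + 319} = - \frac{3029}{2274} + \sqrt{-229} = - \frac{3029}{2274} + i \sqrt{229}$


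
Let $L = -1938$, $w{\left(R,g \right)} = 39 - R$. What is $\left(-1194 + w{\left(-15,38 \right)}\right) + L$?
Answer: $-3078$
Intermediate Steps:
$\left(-1194 + w{\left(-15,38 \right)}\right) + L = \left(-1194 + \left(39 - -15\right)\right) - 1938 = \left(-1194 + \left(39 + 15\right)\right) - 1938 = \left(-1194 + 54\right) - 1938 = -1140 - 1938 = -3078$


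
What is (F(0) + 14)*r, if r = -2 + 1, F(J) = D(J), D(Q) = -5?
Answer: -9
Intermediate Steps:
F(J) = -5
r = -1
(F(0) + 14)*r = (-5 + 14)*(-1) = 9*(-1) = -9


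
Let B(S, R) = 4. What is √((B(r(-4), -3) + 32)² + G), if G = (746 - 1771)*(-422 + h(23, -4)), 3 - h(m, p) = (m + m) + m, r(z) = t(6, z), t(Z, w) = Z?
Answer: 2*√125374 ≈ 708.16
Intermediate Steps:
r(z) = 6
h(m, p) = 3 - 3*m (h(m, p) = 3 - ((m + m) + m) = 3 - (2*m + m) = 3 - 3*m)
G = 500200 (G = (746 - 1771)*(-422 + (3 - 3*23)) = -1025*(-422 + (3 - 69)) = -1025*(-422 - 66) = -1025*(-488) = 500200)
√((B(r(-4), -3) + 32)² + G) = √((4 + 32)² + 500200) = √(36² + 500200) = √(1296 + 500200) = √501496 = 2*√125374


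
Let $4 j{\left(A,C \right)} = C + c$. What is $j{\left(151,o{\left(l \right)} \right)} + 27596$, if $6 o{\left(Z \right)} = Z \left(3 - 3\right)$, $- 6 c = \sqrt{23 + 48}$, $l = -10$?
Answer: $27596 - \frac{\sqrt{71}}{24} \approx 27596.0$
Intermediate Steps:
$c = - \frac{\sqrt{71}}{6}$ ($c = - \frac{\sqrt{23 + 48}}{6} = - \frac{\sqrt{71}}{6} \approx -1.4044$)
$o{\left(Z \right)} = 0$ ($o{\left(Z \right)} = \frac{Z \left(3 - 3\right)}{6} = \frac{Z 0}{6} = \frac{1}{6} \cdot 0 = 0$)
$j{\left(A,C \right)} = - \frac{\sqrt{71}}{24} + \frac{C}{4}$ ($j{\left(A,C \right)} = \frac{C - \frac{\sqrt{71}}{6}}{4} = - \frac{\sqrt{71}}{24} + \frac{C}{4}$)
$j{\left(151,o{\left(l \right)} \right)} + 27596 = \left(- \frac{\sqrt{71}}{24} + \frac{1}{4} \cdot 0\right) + 27596 = \left(- \frac{\sqrt{71}}{24} + 0\right) + 27596 = - \frac{\sqrt{71}}{24} + 27596 = 27596 - \frac{\sqrt{71}}{24}$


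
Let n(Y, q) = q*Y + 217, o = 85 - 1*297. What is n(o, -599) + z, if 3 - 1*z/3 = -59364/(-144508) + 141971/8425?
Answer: 38704359934424/304369975 ≈ 1.2716e+5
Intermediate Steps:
o = -212 (o = 85 - 297 = -212)
n(Y, q) = 217 + Y*q (n(Y, q) = Y*q + 217 = 217 + Y*q)
z = -13022735451/304369975 (z = 9 - 3*(-59364/(-144508) + 141971/8425) = 9 - 3*(-59364*(-1/144508) + 141971*(1/8425)) = 9 - 3*(14841/36127 + 141971/8425) = 9 - 3*5254021742/304369975 = 9 - 15762065226/304369975 = -13022735451/304369975 ≈ -42.786)
n(o, -599) + z = (217 - 212*(-599)) - 13022735451/304369975 = (217 + 126988) - 13022735451/304369975 = 127205 - 13022735451/304369975 = 38704359934424/304369975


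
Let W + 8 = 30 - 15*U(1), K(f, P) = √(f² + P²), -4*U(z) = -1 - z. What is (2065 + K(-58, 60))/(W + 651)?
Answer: 4130/1331 + 4*√1741/1331 ≈ 3.2283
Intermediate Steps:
U(z) = ¼ + z/4 (U(z) = -(-1 - z)/4 = ¼ + z/4)
K(f, P) = √(P² + f²)
W = 29/2 (W = -8 + (30 - 15*(¼ + (¼)*1)) = -8 + (30 - 15*(¼ + ¼)) = -8 + (30 - 15*½) = -8 + (30 - 15/2) = -8 + 45/2 = 29/2 ≈ 14.500)
(2065 + K(-58, 60))/(W + 651) = (2065 + √(60² + (-58)²))/(29/2 + 651) = (2065 + √(3600 + 3364))/(1331/2) = (2065 + √6964)*(2/1331) = (2065 + 2*√1741)*(2/1331) = 4130/1331 + 4*√1741/1331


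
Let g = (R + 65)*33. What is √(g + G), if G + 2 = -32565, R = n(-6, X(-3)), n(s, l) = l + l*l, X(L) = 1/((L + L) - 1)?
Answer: 2*I*√372719/7 ≈ 174.43*I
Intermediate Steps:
X(L) = 1/(-1 + 2*L) (X(L) = 1/(2*L - 1) = 1/(-1 + 2*L))
n(s, l) = l + l²
R = -6/49 (R = (1 + 1/(-1 + 2*(-3)))/(-1 + 2*(-3)) = (1 + 1/(-1 - 6))/(-1 - 6) = (1 + 1/(-7))/(-7) = -(1 - ⅐)/7 = -⅐*6/7 = -6/49 ≈ -0.12245)
G = -32567 (G = -2 - 32565 = -32567)
g = 104907/49 (g = (-6/49 + 65)*33 = (3179/49)*33 = 104907/49 ≈ 2141.0)
√(g + G) = √(104907/49 - 32567) = √(-1490876/49) = 2*I*√372719/7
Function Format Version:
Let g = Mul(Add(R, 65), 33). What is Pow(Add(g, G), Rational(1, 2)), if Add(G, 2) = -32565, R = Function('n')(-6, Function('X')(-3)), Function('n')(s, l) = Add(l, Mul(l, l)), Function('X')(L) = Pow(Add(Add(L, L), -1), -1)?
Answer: Mul(Rational(2, 7), I, Pow(372719, Rational(1, 2))) ≈ Mul(174.43, I)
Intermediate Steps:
Function('X')(L) = Pow(Add(-1, Mul(2, L)), -1) (Function('X')(L) = Pow(Add(Mul(2, L), -1), -1) = Pow(Add(-1, Mul(2, L)), -1))
Function('n')(s, l) = Add(l, Pow(l, 2))
R = Rational(-6, 49) (R = Mul(Pow(Add(-1, Mul(2, -3)), -1), Add(1, Pow(Add(-1, Mul(2, -3)), -1))) = Mul(Pow(Add(-1, -6), -1), Add(1, Pow(Add(-1, -6), -1))) = Mul(Pow(-7, -1), Add(1, Pow(-7, -1))) = Mul(Rational(-1, 7), Add(1, Rational(-1, 7))) = Mul(Rational(-1, 7), Rational(6, 7)) = Rational(-6, 49) ≈ -0.12245)
G = -32567 (G = Add(-2, -32565) = -32567)
g = Rational(104907, 49) (g = Mul(Add(Rational(-6, 49), 65), 33) = Mul(Rational(3179, 49), 33) = Rational(104907, 49) ≈ 2141.0)
Pow(Add(g, G), Rational(1, 2)) = Pow(Add(Rational(104907, 49), -32567), Rational(1, 2)) = Pow(Rational(-1490876, 49), Rational(1, 2)) = Mul(Rational(2, 7), I, Pow(372719, Rational(1, 2)))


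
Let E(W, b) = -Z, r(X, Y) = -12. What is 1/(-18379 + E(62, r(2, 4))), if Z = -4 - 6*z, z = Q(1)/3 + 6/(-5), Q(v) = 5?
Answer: -5/91861 ≈ -5.4430e-5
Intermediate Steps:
z = 7/15 (z = 5/3 + 6/(-5) = 5*(⅓) + 6*(-⅕) = 5/3 - 6/5 = 7/15 ≈ 0.46667)
Z = -34/5 (Z = -4 - 6*7/15 = -4 - 14/5 = -34/5 ≈ -6.8000)
E(W, b) = 34/5 (E(W, b) = -1*(-34/5) = 34/5)
1/(-18379 + E(62, r(2, 4))) = 1/(-18379 + 34/5) = 1/(-91861/5) = -5/91861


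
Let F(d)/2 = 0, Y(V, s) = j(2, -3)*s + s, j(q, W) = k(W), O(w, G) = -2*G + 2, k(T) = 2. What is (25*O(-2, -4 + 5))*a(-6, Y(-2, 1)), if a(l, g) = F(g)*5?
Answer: 0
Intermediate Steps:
O(w, G) = 2 - 2*G
j(q, W) = 2
Y(V, s) = 3*s (Y(V, s) = 2*s + s = 3*s)
F(d) = 0 (F(d) = 2*0 = 0)
a(l, g) = 0 (a(l, g) = 0*5 = 0)
(25*O(-2, -4 + 5))*a(-6, Y(-2, 1)) = (25*(2 - 2*(-4 + 5)))*0 = (25*(2 - 2*1))*0 = (25*(2 - 2))*0 = (25*0)*0 = 0*0 = 0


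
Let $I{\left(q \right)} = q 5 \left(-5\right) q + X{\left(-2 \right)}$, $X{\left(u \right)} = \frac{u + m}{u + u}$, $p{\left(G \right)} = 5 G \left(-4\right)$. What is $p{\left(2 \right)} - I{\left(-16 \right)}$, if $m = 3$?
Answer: $\frac{25441}{4} \approx 6360.3$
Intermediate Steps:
$p{\left(G \right)} = - 20 G$
$X{\left(u \right)} = \frac{3 + u}{2 u}$ ($X{\left(u \right)} = \frac{u + 3}{u + u} = \frac{3 + u}{2 u}$)
$I{\left(q \right)} = - \frac{1}{4} - 25 q^{2}$ ($I{\left(q \right)} = q 5 \left(-5\right) q + \frac{3 - 2}{2 \left(-2\right)} = 5 q \left(-5\right) q + \frac{1}{2} \left(- \frac{1}{2}\right) 1 = - 25 q q - \frac{1}{4} = - 25 q^{2} - \frac{1}{4} = - \frac{1}{4} - 25 q^{2}$)
$p{\left(2 \right)} - I{\left(-16 \right)} = \left(-20\right) 2 - \left(- \frac{1}{4} - 25 \left(-16\right)^{2}\right) = -40 - \left(- \frac{1}{4} - 6400\right) = -40 - - \frac{25601}{4} = -40 + \frac{25601}{4} = \frac{25441}{4}$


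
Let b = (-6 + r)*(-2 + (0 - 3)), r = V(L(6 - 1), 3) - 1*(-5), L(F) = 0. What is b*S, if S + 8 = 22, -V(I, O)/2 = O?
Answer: 490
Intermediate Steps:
V(I, O) = -2*O
r = -1 (r = -2*3 - 1*(-5) = -6 + 5 = -1)
S = 14 (S = -8 + 22 = 14)
b = 35 (b = (-6 - 1)*(-2 + (0 - 3)) = -7*(-2 - 3) = -7*(-5) = 35)
b*S = 35*14 = 490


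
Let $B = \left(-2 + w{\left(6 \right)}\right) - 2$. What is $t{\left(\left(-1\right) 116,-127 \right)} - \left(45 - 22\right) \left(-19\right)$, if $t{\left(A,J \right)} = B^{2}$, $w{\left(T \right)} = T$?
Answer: $441$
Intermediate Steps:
$B = 2$ ($B = \left(-2 + 6\right) - 2 = 4 - 2 = 2$)
$t{\left(A,J \right)} = 4$ ($t{\left(A,J \right)} = 2^{2} = 4$)
$t{\left(\left(-1\right) 116,-127 \right)} - \left(45 - 22\right) \left(-19\right) = 4 - \left(45 - 22\right) \left(-19\right) = 4 - 23 \left(-19\right) = 4 - -437 = 4 + 437 = 441$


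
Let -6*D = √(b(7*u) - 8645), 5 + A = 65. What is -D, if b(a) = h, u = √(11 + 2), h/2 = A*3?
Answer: I*√8285/6 ≈ 15.17*I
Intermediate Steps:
A = 60 (A = -5 + 65 = 60)
h = 360 (h = 2*(60*3) = 2*180 = 360)
u = √13 ≈ 3.6056
b(a) = 360
D = -I*√8285/6 (D = -√(360 - 8645)/6 = -I*√8285/6 ≈ -15.17*I)
-D = -(-1)*I*√8285/6 = I*√8285/6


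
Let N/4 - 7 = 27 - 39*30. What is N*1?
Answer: -4544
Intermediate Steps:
N = -4544 (N = 28 + 4*(27 - 39*30) = 28 + 4*(27 - 1170) = 28 + 4*(-1143) = 28 - 4572 = -4544)
N*1 = -4544*1 = -4544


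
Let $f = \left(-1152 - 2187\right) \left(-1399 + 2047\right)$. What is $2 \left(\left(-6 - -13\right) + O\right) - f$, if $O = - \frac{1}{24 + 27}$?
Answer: $\frac{110347984}{51} \approx 2.1637 \cdot 10^{6}$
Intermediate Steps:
$O = - \frac{1}{51} \approx -0.019608$
$f = -2163672$ ($f = \left(-3339\right) 648 = -2163672$)
$2 \left(\left(-6 - -13\right) + O\right) - f = 2 \left(\left(-6 - -13\right) - \frac{1}{51}\right) - -2163672 = 2 \left(\left(-6 + 13\right) - \frac{1}{51}\right) + 2163672 = 2 \left(7 - \frac{1}{51}\right) + 2163672 = 2 \cdot \frac{356}{51} + 2163672 = \frac{712}{51} + 2163672 = \frac{110347984}{51}$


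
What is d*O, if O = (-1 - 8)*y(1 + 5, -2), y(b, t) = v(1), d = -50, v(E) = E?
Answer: 450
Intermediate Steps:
y(b, t) = 1
O = -9 (O = (-1 - 8)*1 = -9*1 = -9)
d*O = -50*(-9) = 450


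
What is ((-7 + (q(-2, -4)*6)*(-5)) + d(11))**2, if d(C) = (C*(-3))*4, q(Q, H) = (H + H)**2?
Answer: 4239481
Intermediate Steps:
q(Q, H) = 4*H**2 (q(Q, H) = (2*H)**2 = 4*H**2)
d(C) = -12*C (d(C) = -3*C*4 = -12*C)
((-7 + (q(-2, -4)*6)*(-5)) + d(11))**2 = ((-7 + ((4*(-4)**2)*6)*(-5)) - 12*11)**2 = ((-7 + ((4*16)*6)*(-5)) - 132)**2 = ((-7 + (64*6)*(-5)) - 132)**2 = ((-7 + 384*(-5)) - 132)**2 = ((-7 - 1920) - 132)**2 = (-1927 - 132)**2 = (-2059)**2 = 4239481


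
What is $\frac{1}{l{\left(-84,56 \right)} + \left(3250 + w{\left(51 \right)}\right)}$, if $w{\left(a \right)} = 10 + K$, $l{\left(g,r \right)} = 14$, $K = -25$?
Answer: $\frac{1}{3249} \approx 0.00030779$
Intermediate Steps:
$w{\left(a \right)} = -15$ ($w{\left(a \right)} = 10 - 25 = -15$)
$\frac{1}{l{\left(-84,56 \right)} + \left(3250 + w{\left(51 \right)}\right)} = \frac{1}{14 + \left(3250 - 15\right)} = \frac{1}{14 + 3235} = \frac{1}{3249}$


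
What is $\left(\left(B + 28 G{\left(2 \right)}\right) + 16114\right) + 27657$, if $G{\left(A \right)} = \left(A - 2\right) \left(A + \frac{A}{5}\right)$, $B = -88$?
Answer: $43683$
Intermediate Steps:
$G{\left(A \right)} = \frac{6 A \left(-2 + A\right)}{5}$ ($G{\left(A \right)} = \left(-2 + A\right) \left(A + A \frac{1}{5}\right) = \left(-2 + A\right) \left(A + \frac{A}{5}\right) = \left(-2 + A\right) \frac{6 A}{5} = \frac{6 A \left(-2 + A\right)}{5}$)
$\left(\left(B + 28 G{\left(2 \right)}\right) + 16114\right) + 27657 = \left(\left(-88 + 28 \cdot \frac{6}{5} \cdot 2 \left(-2 + 2\right)\right) + 16114\right) + 27657 = \left(\left(-88 + 28 \cdot \frac{6}{5} \cdot 2 \cdot 0\right) + 16114\right) + 27657 = \left(\left(-88 + 28 \cdot 0\right) + 16114\right) + 27657 = \left(\left(-88 + 0\right) + 16114\right) + 27657 = \left(-88 + 16114\right) + 27657 = 16026 + 27657 = 43683$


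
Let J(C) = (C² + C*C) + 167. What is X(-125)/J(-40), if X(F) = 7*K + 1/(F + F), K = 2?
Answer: 3499/841750 ≈ 0.0041568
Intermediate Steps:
J(C) = 167 + 2*C² (J(C) = (C² + C²) + 167 = 2*C² + 167 = 167 + 2*C²)
X(F) = 14 + 1/(2*F) (X(F) = 7*2 + 1/(F + F) = 14 + 1/(2*F))
X(-125)/J(-40) = (14 + (½)/(-125))/(167 + 2*(-40)²) = (14 + (½)*(-1/125))/(167 + 2*1600) = (14 - 1/250)/(167 + 3200) = (3499/250)/3367 = (3499/250)*(1/3367) = 3499/841750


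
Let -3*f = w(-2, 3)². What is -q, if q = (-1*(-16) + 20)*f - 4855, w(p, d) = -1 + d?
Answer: 4903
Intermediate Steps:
f = -4/3 (f = -(-1 + 3)²/3 = -⅓*2² = -⅓*4 = -4/3 ≈ -1.3333)
q = -4903 (q = (-1*(-16) + 20)*(-4/3) - 4855 = (16 + 20)*(-4/3) - 4855 = 36*(-4/3) - 4855 = -48 - 4855 = -4903)
-q = -1*(-4903) = 4903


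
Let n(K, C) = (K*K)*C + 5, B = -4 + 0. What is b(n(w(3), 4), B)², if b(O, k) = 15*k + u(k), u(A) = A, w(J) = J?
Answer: 4096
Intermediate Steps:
B = -4
n(K, C) = 5 + C*K² (n(K, C) = K²*C + 5 = C*K² + 5 = 5 + C*K²)
b(O, k) = 16*k (b(O, k) = 15*k + k = 16*k)
b(n(w(3), 4), B)² = (16*(-4))² = (-64)² = 4096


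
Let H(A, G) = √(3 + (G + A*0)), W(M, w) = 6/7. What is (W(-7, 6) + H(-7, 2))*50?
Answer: 300/7 + 50*√5 ≈ 154.66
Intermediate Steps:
W(M, w) = 6/7 (W(M, w) = 6*(⅐) = 6/7)
H(A, G) = √(3 + G) (H(A, G) = √(3 + (G + 0)) = √(3 + G))
(W(-7, 6) + H(-7, 2))*50 = (6/7 + √(3 + 2))*50 = (6/7 + √5)*50 = 300/7 + 50*√5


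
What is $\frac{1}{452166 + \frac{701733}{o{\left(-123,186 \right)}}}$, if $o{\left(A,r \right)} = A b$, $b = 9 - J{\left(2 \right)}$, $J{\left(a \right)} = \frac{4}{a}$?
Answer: $\frac{287}{129537731} \approx 2.2156 \cdot 10^{-6}$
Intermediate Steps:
$b = 7$ ($b = 9 - \frac{4}{2} = 9 - 4 \cdot \frac{1}{2} = 9 - 2 = 7$)
$o{\left(A,r \right)} = 7 A$ ($o{\left(A,r \right)} = A 7 = 7 A$)
$\frac{1}{452166 + \frac{701733}{o{\left(-123,186 \right)}}} = \frac{1}{452166 + \frac{701733}{7 \left(-123\right)}} = \frac{1}{452166 + \frac{701733}{-861}} = \frac{1}{452166 + 701733 \left(- \frac{1}{861}\right)} = \frac{1}{452166 - \frac{233911}{287}} = \frac{1}{\frac{129537731}{287}} = \frac{287}{129537731}$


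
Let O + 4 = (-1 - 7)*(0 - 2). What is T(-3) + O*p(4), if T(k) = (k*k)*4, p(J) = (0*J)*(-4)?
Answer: 36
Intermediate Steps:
O = 12 (O = -4 + (-1 - 7)*(0 - 2) = -4 - 8*(-2) = -4 + 16 = 12)
p(J) = 0 (p(J) = 0*(-4) = 0)
T(k) = 4*k² (T(k) = k²*4 = 4*k²)
T(-3) + O*p(4) = 4*(-3)² + 12*0 = 4*9 + 0 = 36 + 0 = 36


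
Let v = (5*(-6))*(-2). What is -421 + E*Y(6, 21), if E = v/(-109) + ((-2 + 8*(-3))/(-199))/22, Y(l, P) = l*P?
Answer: -116821319/238601 ≈ -489.61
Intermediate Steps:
Y(l, P) = P*l
v = 60 (v = -30*(-2) = 60)
E = -129923/238601 (E = 60/(-109) + ((-2 + 8*(-3))/(-199))/22 = 60*(-1/109) + ((-2 - 24)*(-1/199))*(1/22) = -60/109 - 26*(-1/199)*(1/22) = -60/109 + (26/199)*(1/22) = -60/109 + 13/2189 = -129923/238601 ≈ -0.54452)
-421 + E*Y(6, 21) = -421 - 2728383*6/238601 = -421 - 129923/238601*126 = -421 - 16370298/238601 = -116821319/238601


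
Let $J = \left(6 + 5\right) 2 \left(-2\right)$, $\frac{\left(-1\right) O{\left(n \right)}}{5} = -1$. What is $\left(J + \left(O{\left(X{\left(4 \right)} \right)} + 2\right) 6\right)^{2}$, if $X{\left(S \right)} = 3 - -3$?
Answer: $4$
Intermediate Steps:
$X{\left(S \right)} = 6$ ($X{\left(S \right)} = 3 + 3 = 6$)
$O{\left(n \right)} = 5$ ($O{\left(n \right)} = \left(-5\right) \left(-1\right) = 5$)
$J = -44$ ($J = 11 \cdot 2 \left(-2\right) = 22 \left(-2\right) = -44$)
$\left(J + \left(O{\left(X{\left(4 \right)} \right)} + 2\right) 6\right)^{2} = \left(-44 + \left(5 + 2\right) 6\right)^{2} = \left(-44 + 7 \cdot 6\right)^{2} = \left(-44 + 42\right)^{2} = \left(-2\right)^{2} = 4$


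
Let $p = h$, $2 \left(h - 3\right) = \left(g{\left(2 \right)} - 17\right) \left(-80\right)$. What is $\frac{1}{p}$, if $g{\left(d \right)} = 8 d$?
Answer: $\frac{1}{43} \approx 0.023256$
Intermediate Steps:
$h = 43$ ($h = 3 + \frac{\left(8 \cdot 2 - 17\right) \left(-80\right)}{2} = 3 + \frac{\left(16 - 17\right) \left(-80\right)}{2} = 3 + \frac{\left(-1\right) \left(-80\right)}{2} = 3 + \frac{1}{2} \cdot 80 = 3 + 40 = 43$)
$p = 43$
$\frac{1}{p} = \frac{1}{43}$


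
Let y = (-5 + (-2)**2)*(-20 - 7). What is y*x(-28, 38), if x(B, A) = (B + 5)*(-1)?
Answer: 621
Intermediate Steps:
x(B, A) = -5 - B (x(B, A) = (5 + B)*(-1) = -5 - B)
y = 27 (y = (-5 + 4)*(-27) = -1*(-27) = 27)
y*x(-28, 38) = 27*(-5 - 1*(-28)) = 27*(-5 + 28) = 27*23 = 621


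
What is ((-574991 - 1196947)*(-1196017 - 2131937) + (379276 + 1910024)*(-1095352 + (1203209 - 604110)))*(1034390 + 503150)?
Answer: 7320006783247678080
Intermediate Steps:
((-574991 - 1196947)*(-1196017 - 2131937) + (379276 + 1910024)*(-1095352 + (1203209 - 604110)))*(1034390 + 503150) = (-1771938*(-3327954) + 2289300*(-1095352 + 599099))*1537540 = (5896928154852 + 2289300*(-496253))*1537540 = (5896928154852 - 1136071992900)*1537540 = 4760856161952*1537540 = 7320006783247678080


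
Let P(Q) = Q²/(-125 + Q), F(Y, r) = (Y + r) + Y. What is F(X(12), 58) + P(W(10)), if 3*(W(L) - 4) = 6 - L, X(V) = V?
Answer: 90218/1101 ≈ 81.942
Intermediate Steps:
F(Y, r) = r + 2*Y
W(L) = 6 - L/3 (W(L) = 4 + (6 - L)/3 = 4 + (2 - L/3) = 6 - L/3)
P(Q) = Q²/(-125 + Q)
F(X(12), 58) + P(W(10)) = (58 + 2*12) + (6 - ⅓*10)²/(-125 + (6 - ⅓*10)) = (58 + 24) + (6 - 10/3)²/(-125 + (6 - 10/3)) = 82 + (8/3)²/(-125 + 8/3) = 82 + 64/(9*(-367/3)) = 82 + (64/9)*(-3/367) = 82 - 64/1101 = 90218/1101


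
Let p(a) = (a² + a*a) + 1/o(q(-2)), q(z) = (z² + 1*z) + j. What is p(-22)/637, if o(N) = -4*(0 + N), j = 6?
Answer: 4425/2912 ≈ 1.5196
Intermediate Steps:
q(z) = 6 + z + z² (q(z) = (z² + 1*z) + 6 = (z² + z) + 6 = (z + z²) + 6 = 6 + z + z²)
o(N) = -4*N
p(a) = -1/32 + 2*a² (p(a) = (a² + a*a) + 1/(-4*(6 - 2 + (-2)²)) = (a² + a²) + 1/(-4*(6 - 2 + 4)) = 2*a² + 1/(-4*8) = 2*a² + 1/(-32) = 2*a² - 1/32 = -1/32 + 2*a²)
p(-22)/637 = (-1/32 + 2*(-22)²)/637 = (-1/32 + 2*484)*(1/637) = (-1/32 + 968)*(1/637) = (30975/32)*(1/637) = 4425/2912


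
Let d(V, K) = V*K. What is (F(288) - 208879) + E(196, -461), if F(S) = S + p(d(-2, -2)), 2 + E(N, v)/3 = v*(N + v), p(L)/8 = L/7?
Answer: 1105318/7 ≈ 1.5790e+5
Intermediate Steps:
d(V, K) = K*V
p(L) = 8*L/7 (p(L) = 8*(L/7) = 8*L/7)
E(N, v) = -6 + 3*v*(N + v) (E(N, v) = -6 + 3*(v*(N + v)) = -6 + 3*v*(N + v))
F(S) = 32/7 + S (F(S) = S + 8*(-2*(-2))/7 = S + (8/7)*4 = S + 32/7 = 32/7 + S)
(F(288) - 208879) + E(196, -461) = ((32/7 + 288) - 208879) + (-6 + 3*(-461)**2 + 3*196*(-461)) = (2048/7 - 208879) + (-6 + 3*212521 - 271068) = -1460105/7 + (-6 + 637563 - 271068) = -1460105/7 + 366489 = 1105318/7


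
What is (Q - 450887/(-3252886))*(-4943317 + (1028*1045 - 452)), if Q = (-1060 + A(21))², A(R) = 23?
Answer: -1933678343014043127/464698 ≈ -4.1612e+12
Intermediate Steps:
Q = 1075369 (Q = (-1060 + 23)² = (-1037)² = 1075369)
(Q - 450887/(-3252886))*(-4943317 + (1028*1045 - 452)) = (1075369 - 450887/(-3252886))*(-4943317 + (1028*1045 - 452)) = (1075369 - 450887*(-1/3252886))*(-4943317 + (1074260 - 452)) = (1075369 + 450887/3252886)*(-4943317 + 1073808) = (3498053215821/3252886)*(-3869509) = -1933678343014043127/464698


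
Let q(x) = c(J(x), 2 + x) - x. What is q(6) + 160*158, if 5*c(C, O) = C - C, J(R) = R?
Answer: 25274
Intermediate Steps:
c(C, O) = 0 (c(C, O) = (C - C)/5 = (1/5)*0 = 0)
q(x) = -x (q(x) = 0 - x = -x)
q(6) + 160*158 = -1*6 + 160*158 = -6 + 25280 = 25274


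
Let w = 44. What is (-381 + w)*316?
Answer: -106492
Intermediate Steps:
(-381 + w)*316 = (-381 + 44)*316 = -337*316 = -106492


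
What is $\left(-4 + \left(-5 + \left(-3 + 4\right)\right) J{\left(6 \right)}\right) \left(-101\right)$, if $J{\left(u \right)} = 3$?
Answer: $1616$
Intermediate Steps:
$\left(-4 + \left(-5 + \left(-3 + 4\right)\right) J{\left(6 \right)}\right) \left(-101\right) = \left(-4 + \left(-5 + \left(-3 + 4\right)\right) 3\right) \left(-101\right) = \left(-4 + \left(-5 + 1\right) 3\right) \left(-101\right) = \left(-4 - 12\right) \left(-101\right) = \left(-16\right) \left(-101\right) = 1616$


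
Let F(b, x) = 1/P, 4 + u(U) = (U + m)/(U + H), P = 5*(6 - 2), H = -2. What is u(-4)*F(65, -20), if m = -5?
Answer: -⅛ ≈ -0.12500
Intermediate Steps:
P = 20 (P = 5*4 = 20)
u(U) = -4 + (-5 + U)/(-2 + U) (u(U) = -4 + (U - 5)/(U - 2) = -4 + (-5 + U)/(-2 + U))
F(b, x) = 1/20
u(-4)*F(65, -20) = (3*(1 - 1*(-4))/(-2 - 4))*(1/20) = (3*(1 + 4)/(-6))*(1/20) = (3*(-⅙)*5)*(1/20) = -5/2*1/20 = -⅛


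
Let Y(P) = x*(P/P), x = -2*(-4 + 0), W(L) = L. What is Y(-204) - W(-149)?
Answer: 157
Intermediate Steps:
x = 8 (x = -2*(-4) = 8)
Y(P) = 8 (Y(P) = 8*(P/P) = 8*1 = 8)
Y(-204) - W(-149) = 8 - 1*(-149) = 8 + 149 = 157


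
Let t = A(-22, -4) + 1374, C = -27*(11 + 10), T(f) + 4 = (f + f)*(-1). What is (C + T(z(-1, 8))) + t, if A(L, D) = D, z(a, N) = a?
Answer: 801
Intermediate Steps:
T(f) = -4 - 2*f (T(f) = -4 + (f + f)*(-1) = -4 + (2*f)*(-1) = -4 - 2*f)
C = -567 (C = -27*21 = -567)
t = 1370 (t = -4 + 1374 = 1370)
(C + T(z(-1, 8))) + t = (-567 + (-4 - 2*(-1))) + 1370 = (-567 + (-4 + 2)) + 1370 = (-567 - 2) + 1370 = -569 + 1370 = 801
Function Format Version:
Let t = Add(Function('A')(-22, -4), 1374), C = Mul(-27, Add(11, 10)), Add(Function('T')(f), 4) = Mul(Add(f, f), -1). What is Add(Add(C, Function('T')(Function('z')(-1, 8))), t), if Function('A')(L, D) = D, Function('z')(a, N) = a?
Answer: 801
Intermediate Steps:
Function('T')(f) = Add(-4, Mul(-2, f)) (Function('T')(f) = Add(-4, Mul(Add(f, f), -1)) = Add(-4, Mul(Mul(2, f), -1)) = Add(-4, Mul(-2, f)))
C = -567 (C = Mul(-27, 21) = -567)
t = 1370 (t = Add(-4, 1374) = 1370)
Add(Add(C, Function('T')(Function('z')(-1, 8))), t) = Add(Add(-567, Add(-4, Mul(-2, -1))), 1370) = Add(Add(-567, Add(-4, 2)), 1370) = Add(Add(-567, -2), 1370) = Add(-569, 1370) = 801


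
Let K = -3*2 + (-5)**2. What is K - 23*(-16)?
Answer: 387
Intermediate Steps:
K = 19 (K = -6 + 25 = 19)
K - 23*(-16) = 19 - 23*(-16) = 19 + 368 = 387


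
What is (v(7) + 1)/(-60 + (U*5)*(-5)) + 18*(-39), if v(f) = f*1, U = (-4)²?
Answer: -80732/115 ≈ -702.02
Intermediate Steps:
U = 16
v(f) = f
(v(7) + 1)/(-60 + (U*5)*(-5)) + 18*(-39) = (7 + 1)/(-60 + (16*5)*(-5)) + 18*(-39) = 8/(-60 + 80*(-5)) - 702 = 8/(-60 - 400) - 702 = 8/(-460) - 702 = 8*(-1/460) - 702 = -2/115 - 702 = -80732/115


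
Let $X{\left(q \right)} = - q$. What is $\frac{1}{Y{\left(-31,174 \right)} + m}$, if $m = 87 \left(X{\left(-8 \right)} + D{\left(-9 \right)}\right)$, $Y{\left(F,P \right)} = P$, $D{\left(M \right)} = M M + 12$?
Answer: $\frac{1}{8961} \approx 0.00011159$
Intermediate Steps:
$D{\left(M \right)} = 12 + M^{2}$ ($D{\left(M \right)} = M^{2} + 12 = 12 + M^{2}$)
$m = 8787$ ($m = 87 \left(\left(-1\right) \left(-8\right) + \left(12 + \left(-9\right)^{2}\right)\right) = 87 \left(8 + \left(12 + 81\right)\right) = 87 \left(8 + 93\right) = 87 \cdot 101 = 8787$)
$\frac{1}{Y{\left(-31,174 \right)} + m} = \frac{1}{174 + 8787} = \frac{1}{8961}$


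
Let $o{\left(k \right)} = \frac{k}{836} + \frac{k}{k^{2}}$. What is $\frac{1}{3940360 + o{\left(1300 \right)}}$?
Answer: $\frac{271700}{1070596234709} \approx 2.5378 \cdot 10^{-7}$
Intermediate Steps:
$o{\left(k \right)} = \frac{1}{k} + \frac{k}{836}$ ($o{\left(k \right)} = k \frac{1}{836} + \frac{k}{k^{2}} = \frac{k}{836} + \frac{1}{k} = \frac{1}{k} + \frac{k}{836}$)
$\frac{1}{3940360 + o{\left(1300 \right)}} = \frac{1}{3940360 + \left(\frac{1}{1300} + \frac{1}{836} \cdot 1300\right)} = \frac{1}{3940360 + \left(\frac{1}{1300} + \frac{325}{209}\right)} = \frac{1}{3940360 + \frac{422709}{271700}} = \frac{1}{\frac{1070596234709}{271700}} = \frac{271700}{1070596234709}$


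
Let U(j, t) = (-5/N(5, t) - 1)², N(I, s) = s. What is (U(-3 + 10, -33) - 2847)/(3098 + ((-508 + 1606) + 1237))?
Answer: -3099599/5916537 ≈ -0.52389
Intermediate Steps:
U(j, t) = (-1 - 5/t)² (U(j, t) = (-5/t - 1)² = (-1 - 5/t)²)
(U(-3 + 10, -33) - 2847)/(3098 + ((-508 + 1606) + 1237)) = ((5 - 33)²/(-33)² - 2847)/(3098 + ((-508 + 1606) + 1237)) = ((1/1089)*(-28)² - 2847)/(3098 + (1098 + 1237)) = ((1/1089)*784 - 2847)/(3098 + 2335) = (784/1089 - 2847)/5433 = -3099599/1089*1/5433 = -3099599/5916537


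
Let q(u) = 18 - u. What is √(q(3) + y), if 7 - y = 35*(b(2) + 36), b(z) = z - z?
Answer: I*√1238 ≈ 35.185*I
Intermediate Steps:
b(z) = 0
y = -1253 (y = 7 - 35*(0 + 36) = 7 - 35*36 = 7 - 1*1260 = 7 - 1260 = -1253)
√(q(3) + y) = √((18 - 1*3) - 1253) = √((18 - 3) - 1253) = √(15 - 1253) = √(-1238) = I*√1238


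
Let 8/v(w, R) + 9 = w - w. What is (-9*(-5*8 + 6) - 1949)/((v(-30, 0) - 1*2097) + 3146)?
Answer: -14787/9433 ≈ -1.5676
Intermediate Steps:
v(w, R) = -8/9 (v(w, R) = 8/(-9 + (w - w)) = 8/(-9 + 0) = 8/(-9) = 8*(-⅑) = -8/9)
(-9*(-5*8 + 6) - 1949)/((v(-30, 0) - 1*2097) + 3146) = (-9*(-5*8 + 6) - 1949)/((-8/9 - 1*2097) + 3146) = (-9*(-40 + 6) - 1949)/((-8/9 - 2097) + 3146) = (-9*(-34) - 1949)/(-18881/9 + 3146) = (306 - 1949)/(9433/9) = -1643*9/9433 = -14787/9433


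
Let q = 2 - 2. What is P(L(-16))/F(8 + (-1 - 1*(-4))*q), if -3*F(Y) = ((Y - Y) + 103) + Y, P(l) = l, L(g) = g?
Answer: 16/37 ≈ 0.43243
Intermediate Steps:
q = 0
F(Y) = -103/3 - Y/3 (F(Y) = -(((Y - Y) + 103) + Y)/3 = -((0 + 103) + Y)/3 = -(103 + Y)/3 = -103/3 - Y/3)
P(L(-16))/F(8 + (-1 - 1*(-4))*q) = -16/(-103/3 - (8 + (-1 - 1*(-4))*0)/3) = -16/(-103/3 - (8 + (-1 + 4)*0)/3) = -16/(-103/3 - (8 + 3*0)/3) = -16/(-103/3 - (8 + 0)/3) = -16/(-103/3 - ⅓*8) = -16/(-103/3 - 8/3) = -16/(-37) = -16*(-1/37) = 16/37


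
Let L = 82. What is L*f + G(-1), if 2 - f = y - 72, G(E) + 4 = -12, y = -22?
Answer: 7856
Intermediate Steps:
G(E) = -16 (G(E) = -4 - 12 = -16)
f = 96 (f = 2 - (-22 - 72) = 2 - 1*(-94) = 2 + 94 = 96)
L*f + G(-1) = 82*96 - 16 = 7872 - 16 = 7856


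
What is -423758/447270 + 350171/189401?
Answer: 38180397106/42356692635 ≈ 0.90140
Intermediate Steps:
-423758/447270 + 350171/189401 = -423758*1/447270 + 350171*(1/189401) = -211879/223635 + 350171/189401 = 38180397106/42356692635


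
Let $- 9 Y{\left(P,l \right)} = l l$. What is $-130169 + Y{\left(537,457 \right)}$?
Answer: $- \frac{1380370}{9} \approx -1.5337 \cdot 10^{5}$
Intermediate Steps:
$Y{\left(P,l \right)} = - \frac{l^{2}}{9}$ ($Y{\left(P,l \right)} = - \frac{l l}{9} = - \frac{l^{2}}{9}$)
$-130169 + Y{\left(537,457 \right)} = -130169 - \frac{457^{2}}{9} = -130169 - \frac{208849}{9} = - \frac{1380370}{9}$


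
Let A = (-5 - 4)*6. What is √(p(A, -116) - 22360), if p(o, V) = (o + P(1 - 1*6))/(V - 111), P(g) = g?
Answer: I*√1152175047/227 ≈ 149.53*I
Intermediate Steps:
A = -54 (A = -9*6 = -54)
p(o, V) = (-5 + o)/(-111 + V) (p(o, V) = (o + (1 - 1*6))/(V - 111) = (o + (1 - 6))/(-111 + V) = (o - 5)/(-111 + V) = (-5 + o)/(-111 + V))
√(p(A, -116) - 22360) = √((-5 - 54)/(-111 - 116) - 22360) = √(-59/(-227) - 22360) = √(-1/227*(-59) - 22360) = √(59/227 - 22360) = √(-5075661/227) = I*√1152175047/227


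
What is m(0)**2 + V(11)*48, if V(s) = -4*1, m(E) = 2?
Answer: -188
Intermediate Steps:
V(s) = -4
m(0)**2 + V(11)*48 = 2**2 - 4*48 = 4 - 192 = -188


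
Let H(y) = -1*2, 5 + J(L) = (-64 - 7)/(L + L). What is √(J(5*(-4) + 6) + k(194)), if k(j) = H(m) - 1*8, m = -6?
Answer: I*√2443/14 ≈ 3.5305*I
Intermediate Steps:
J(L) = -5 - 71/(2*L) (J(L) = -5 + (-64 - 7)/(L + L) = -5 - 71*1/(2*L) = -5 - 71/(2*L))
H(y) = -2
k(j) = -10 (k(j) = -2 - 1*8 = -2 - 8 = -10)
√(J(5*(-4) + 6) + k(194)) = √((-5 - 71/(2*(5*(-4) + 6))) - 10) = √((-5 - 71/(2*(-20 + 6))) - 10) = √((-5 - 71/2/(-14)) - 10) = √((-5 - 71/2*(-1/14)) - 10) = √((-5 + 71/28) - 10) = √(-69/28 - 10) = √(-349/28) = I*√2443/14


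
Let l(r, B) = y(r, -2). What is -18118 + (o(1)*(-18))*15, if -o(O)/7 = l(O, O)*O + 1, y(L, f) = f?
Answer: -20008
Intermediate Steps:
l(r, B) = -2
o(O) = -7 + 14*O (o(O) = -7*(-2*O + 1) = -7*(1 - 2*O) = -7 + 14*O)
-18118 + (o(1)*(-18))*15 = -18118 + ((-7 + 14*1)*(-18))*15 = -18118 + ((-7 + 14)*(-18))*15 = -18118 + (7*(-18))*15 = -18118 - 126*15 = -18118 - 1890 = -20008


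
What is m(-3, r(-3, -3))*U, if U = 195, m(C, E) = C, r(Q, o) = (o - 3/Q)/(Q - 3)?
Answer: -585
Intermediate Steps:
r(Q, o) = (o - 3/Q)/(-3 + Q)
m(-3, r(-3, -3))*U = -3*195 = -585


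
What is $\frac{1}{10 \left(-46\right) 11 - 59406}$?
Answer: $- \frac{1}{64466} \approx -1.5512 \cdot 10^{-5}$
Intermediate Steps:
$\frac{1}{10 \left(-46\right) 11 - 59406} = \frac{1}{\left(-460\right) 11 - 59406} = \frac{1}{-5060 - 59406} = \frac{1}{-64466} = - \frac{1}{64466}$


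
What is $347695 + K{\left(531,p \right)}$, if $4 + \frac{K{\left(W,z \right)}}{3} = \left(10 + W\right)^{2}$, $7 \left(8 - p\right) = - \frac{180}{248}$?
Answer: $1225726$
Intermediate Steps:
$p = \frac{3517}{434}$ ($p = 8 - \frac{\left(-180\right) \frac{1}{248}}{7} = 8 - - \frac{45}{434} = 8 + \frac{45}{434} = \frac{3517}{434} \approx 8.1037$)
$K{\left(W,z \right)} = -12 + 3 \left(10 + W\right)^{2}$
$347695 + K{\left(531,p \right)} = 347695 - \left(12 - 3 \left(10 + 531\right)^{2}\right) = 347695 - \left(12 - 3 \cdot 541^{2}\right) = 347695 + \left(-12 + 3 \cdot 292681\right) = 347695 + \left(-12 + 878043\right) = 347695 + 878031 = 1225726$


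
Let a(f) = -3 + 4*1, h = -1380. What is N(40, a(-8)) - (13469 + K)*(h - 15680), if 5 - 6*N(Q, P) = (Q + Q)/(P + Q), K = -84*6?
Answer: 54410993525/246 ≈ 2.2118e+8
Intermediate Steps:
a(f) = 1 (a(f) = -3 + 4 = 1)
K = -504
N(Q, P) = ⅚ - Q/(3*(P + Q)) (N(Q, P) = ⅚ - (Q + Q)/(6*(P + Q)) = ⅚ - 2*Q/(6*(P + Q)) = ⅚ - Q/(3*(P + Q)))
N(40, a(-8)) - (13469 + K)*(h - 15680) = ((½)*40 + (⅚)*1)/(1 + 40) - (13469 - 504)*(-1380 - 15680) = (20 + ⅚)/41 - 12965*(-17060) = (1/41)*(125/6) - 1*(-221182900) = 125/246 + 221182900 = 54410993525/246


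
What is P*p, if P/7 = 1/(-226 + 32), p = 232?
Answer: -812/97 ≈ -8.3711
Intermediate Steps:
P = -7/194 (P = 7/(-226 + 32) = 7/(-194) = 7*(-1/194) = -7/194 ≈ -0.036082)
P*p = -7/194*232 = -812/97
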